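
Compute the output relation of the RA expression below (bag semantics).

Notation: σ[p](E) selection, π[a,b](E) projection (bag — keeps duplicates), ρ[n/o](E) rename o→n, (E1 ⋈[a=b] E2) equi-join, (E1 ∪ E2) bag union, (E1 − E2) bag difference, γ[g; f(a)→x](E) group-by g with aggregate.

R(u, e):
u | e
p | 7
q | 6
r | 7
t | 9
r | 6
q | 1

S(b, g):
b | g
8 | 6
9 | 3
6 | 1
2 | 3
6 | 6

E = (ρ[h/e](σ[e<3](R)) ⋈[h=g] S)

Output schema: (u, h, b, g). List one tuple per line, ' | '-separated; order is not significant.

Subexpression sizes:
  R → 6
  σ[e<3](R) → 1
  ρ[h/e](σ[e<3](R)) → 1
  S → 5
  (ρ[h/e](σ[e<3](R)) ⋈[h=g] S) → 1

== RESULT ==
u | h | b | g
q | 1 | 6 | 1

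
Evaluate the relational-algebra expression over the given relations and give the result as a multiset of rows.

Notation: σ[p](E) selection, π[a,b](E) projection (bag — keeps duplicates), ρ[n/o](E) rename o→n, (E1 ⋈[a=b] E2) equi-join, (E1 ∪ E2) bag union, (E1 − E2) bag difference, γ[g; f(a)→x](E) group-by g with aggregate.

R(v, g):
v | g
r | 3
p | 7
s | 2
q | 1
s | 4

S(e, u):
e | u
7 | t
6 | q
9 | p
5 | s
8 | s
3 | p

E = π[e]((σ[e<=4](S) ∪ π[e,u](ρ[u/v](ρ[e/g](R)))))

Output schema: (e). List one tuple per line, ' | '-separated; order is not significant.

Row counts bottom-up:
  S → 6
  σ[e<=4](S) → 1
  R → 5
  ρ[e/g](R) → 5
  ρ[u/v](ρ[e/g](R)) → 5
  π[e,u](ρ[u/v](ρ[e/g](R))) → 5
  (σ[e<=4](S) ∪ π[e,u](ρ[u/v](ρ[e/g](R)))) → 6
  π[e]((σ[e<=4](S) ∪ π[e,u](ρ[u/v](ρ[e/g](R))))) → 6

== RESULT ==
e
1
2
3
3
4
7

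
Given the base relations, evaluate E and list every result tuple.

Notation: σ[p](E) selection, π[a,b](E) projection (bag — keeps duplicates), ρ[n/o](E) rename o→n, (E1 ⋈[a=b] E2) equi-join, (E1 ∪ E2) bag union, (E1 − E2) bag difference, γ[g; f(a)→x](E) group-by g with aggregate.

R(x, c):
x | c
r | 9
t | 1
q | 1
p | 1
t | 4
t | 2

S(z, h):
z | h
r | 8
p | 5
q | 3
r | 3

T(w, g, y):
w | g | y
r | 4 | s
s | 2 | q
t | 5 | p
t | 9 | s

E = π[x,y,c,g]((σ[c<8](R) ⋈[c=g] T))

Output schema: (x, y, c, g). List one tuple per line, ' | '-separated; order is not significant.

Stepwise |·|:
  R → 6
  σ[c<8](R) → 5
  T → 4
  (σ[c<8](R) ⋈[c=g] T) → 2
  π[x,y,c,g]((σ[c<8](R) ⋈[c=g] T)) → 2

== RESULT ==
x | y | c | g
t | q | 2 | 2
t | s | 4 | 4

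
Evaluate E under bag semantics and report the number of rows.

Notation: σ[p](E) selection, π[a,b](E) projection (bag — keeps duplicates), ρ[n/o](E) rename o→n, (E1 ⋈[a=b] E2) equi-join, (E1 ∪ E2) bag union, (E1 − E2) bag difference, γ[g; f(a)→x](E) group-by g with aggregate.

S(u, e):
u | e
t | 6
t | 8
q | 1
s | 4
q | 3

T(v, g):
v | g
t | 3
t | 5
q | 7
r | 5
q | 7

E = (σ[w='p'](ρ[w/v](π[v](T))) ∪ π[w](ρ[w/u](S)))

Row counts bottom-up:
  T → 5
  π[v](T) → 5
  ρ[w/v](π[v](T)) → 5
  σ[w='p'](ρ[w/v](π[v](T))) → 0
  S → 5
  ρ[w/u](S) → 5
  π[w](ρ[w/u](S)) → 5
  (σ[w='p'](ρ[w/v](π[v](T))) ∪ π[w](ρ[w/u](S))) → 5

|E| = 5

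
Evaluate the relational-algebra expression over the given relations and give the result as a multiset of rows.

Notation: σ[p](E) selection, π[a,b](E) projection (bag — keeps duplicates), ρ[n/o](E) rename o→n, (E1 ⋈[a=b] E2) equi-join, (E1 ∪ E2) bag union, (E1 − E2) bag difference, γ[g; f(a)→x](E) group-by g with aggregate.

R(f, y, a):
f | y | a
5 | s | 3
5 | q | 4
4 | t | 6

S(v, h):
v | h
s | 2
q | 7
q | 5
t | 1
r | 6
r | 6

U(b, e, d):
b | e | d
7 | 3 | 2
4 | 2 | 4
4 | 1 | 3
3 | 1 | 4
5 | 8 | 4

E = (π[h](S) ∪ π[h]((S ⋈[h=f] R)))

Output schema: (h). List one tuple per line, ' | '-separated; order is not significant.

Stepwise |·|:
  S → 6
  π[h](S) → 6
  S → 6
  R → 3
  (S ⋈[h=f] R) → 2
  π[h]((S ⋈[h=f] R)) → 2
  (π[h](S) ∪ π[h]((S ⋈[h=f] R))) → 8

== RESULT ==
h
1
2
5
5
5
6
6
7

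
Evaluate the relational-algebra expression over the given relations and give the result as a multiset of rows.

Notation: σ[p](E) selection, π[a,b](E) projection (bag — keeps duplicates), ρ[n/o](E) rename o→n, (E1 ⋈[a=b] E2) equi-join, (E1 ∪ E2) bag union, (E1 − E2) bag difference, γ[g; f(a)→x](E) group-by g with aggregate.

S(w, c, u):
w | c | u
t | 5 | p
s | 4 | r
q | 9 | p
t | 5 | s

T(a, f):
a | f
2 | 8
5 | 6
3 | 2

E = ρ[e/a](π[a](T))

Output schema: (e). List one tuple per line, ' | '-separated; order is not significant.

Per-node cardinality:
  T → 3
  π[a](T) → 3
  ρ[e/a](π[a](T)) → 3

== RESULT ==
e
2
3
5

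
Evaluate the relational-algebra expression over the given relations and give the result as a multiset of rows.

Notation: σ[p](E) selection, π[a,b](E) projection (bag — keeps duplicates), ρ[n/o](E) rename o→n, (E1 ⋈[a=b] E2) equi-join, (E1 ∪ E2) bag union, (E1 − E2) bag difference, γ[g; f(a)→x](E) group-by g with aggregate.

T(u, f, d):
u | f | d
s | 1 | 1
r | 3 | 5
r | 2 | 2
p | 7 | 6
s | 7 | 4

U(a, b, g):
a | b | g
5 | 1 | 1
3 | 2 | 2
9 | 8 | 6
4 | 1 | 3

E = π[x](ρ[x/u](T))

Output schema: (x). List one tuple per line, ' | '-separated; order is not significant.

Stepwise |·|:
  T → 5
  ρ[x/u](T) → 5
  π[x](ρ[x/u](T)) → 5

== RESULT ==
x
p
r
r
s
s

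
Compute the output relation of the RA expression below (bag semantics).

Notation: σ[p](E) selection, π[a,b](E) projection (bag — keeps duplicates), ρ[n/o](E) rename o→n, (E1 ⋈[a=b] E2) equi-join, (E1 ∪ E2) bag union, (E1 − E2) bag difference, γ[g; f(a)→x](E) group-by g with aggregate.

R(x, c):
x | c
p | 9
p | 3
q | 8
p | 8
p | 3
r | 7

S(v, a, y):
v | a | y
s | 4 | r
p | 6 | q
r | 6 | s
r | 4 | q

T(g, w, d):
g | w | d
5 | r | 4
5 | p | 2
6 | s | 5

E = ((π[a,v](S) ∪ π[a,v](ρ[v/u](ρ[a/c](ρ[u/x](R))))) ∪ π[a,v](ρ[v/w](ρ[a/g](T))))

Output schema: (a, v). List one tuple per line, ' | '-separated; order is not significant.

Stepwise |·|:
  S → 4
  π[a,v](S) → 4
  R → 6
  ρ[u/x](R) → 6
  ρ[a/c](ρ[u/x](R)) → 6
  ρ[v/u](ρ[a/c](ρ[u/x](R))) → 6
  π[a,v](ρ[v/u](ρ[a/c](ρ[u/x](R)))) → 6
  (π[a,v](S) ∪ π[a,v](ρ[v/u](ρ[a/c](ρ[u/x](R))))) → 10
  T → 3
  ρ[a/g](T) → 3
  ρ[v/w](ρ[a/g](T)) → 3
  π[a,v](ρ[v/w](ρ[a/g](T))) → 3
  ((π[a,v](S) ∪ π[a,v](ρ[v/u](ρ[a/c](ρ[u/x](R))))) ∪ π[a,v](ρ[v/w](ρ[a/g](T)))) → 13

== RESULT ==
a | v
3 | p
3 | p
4 | r
4 | s
5 | p
5 | r
6 | p
6 | r
6 | s
7 | r
8 | p
8 | q
9 | p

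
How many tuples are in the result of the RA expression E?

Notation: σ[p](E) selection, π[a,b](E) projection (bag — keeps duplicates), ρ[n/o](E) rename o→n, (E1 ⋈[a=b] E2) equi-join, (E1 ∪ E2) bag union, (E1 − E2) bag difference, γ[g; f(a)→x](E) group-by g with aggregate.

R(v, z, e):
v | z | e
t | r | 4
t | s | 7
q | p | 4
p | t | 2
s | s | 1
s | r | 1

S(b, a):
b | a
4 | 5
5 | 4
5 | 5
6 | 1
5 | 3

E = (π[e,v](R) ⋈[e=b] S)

Per-node cardinality:
  R → 6
  π[e,v](R) → 6
  S → 5
  (π[e,v](R) ⋈[e=b] S) → 2

|E| = 2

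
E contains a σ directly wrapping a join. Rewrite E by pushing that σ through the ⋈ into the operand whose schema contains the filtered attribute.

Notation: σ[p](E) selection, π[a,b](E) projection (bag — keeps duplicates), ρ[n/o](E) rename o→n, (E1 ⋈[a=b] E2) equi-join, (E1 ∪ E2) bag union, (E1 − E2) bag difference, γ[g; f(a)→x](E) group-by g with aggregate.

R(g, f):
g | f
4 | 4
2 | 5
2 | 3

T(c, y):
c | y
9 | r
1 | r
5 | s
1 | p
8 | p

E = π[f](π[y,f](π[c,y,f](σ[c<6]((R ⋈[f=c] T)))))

σ filters on c, owned by the right side.
E' = π[f](π[y,f](π[c,y,f]((R ⋈[f=c] σ[c<6](T)))))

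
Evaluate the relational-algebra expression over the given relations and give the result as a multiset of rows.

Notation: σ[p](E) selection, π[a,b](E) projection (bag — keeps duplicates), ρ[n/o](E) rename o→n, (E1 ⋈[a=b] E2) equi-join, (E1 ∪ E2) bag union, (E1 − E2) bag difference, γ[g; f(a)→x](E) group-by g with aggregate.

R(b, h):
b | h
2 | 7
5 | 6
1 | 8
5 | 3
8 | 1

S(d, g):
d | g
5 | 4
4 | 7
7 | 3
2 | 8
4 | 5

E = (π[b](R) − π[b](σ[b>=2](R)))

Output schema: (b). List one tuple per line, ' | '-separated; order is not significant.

Row counts bottom-up:
  R → 5
  π[b](R) → 5
  R → 5
  σ[b>=2](R) → 4
  π[b](σ[b>=2](R)) → 4
  (π[b](R) − π[b](σ[b>=2](R))) → 1

== RESULT ==
b
1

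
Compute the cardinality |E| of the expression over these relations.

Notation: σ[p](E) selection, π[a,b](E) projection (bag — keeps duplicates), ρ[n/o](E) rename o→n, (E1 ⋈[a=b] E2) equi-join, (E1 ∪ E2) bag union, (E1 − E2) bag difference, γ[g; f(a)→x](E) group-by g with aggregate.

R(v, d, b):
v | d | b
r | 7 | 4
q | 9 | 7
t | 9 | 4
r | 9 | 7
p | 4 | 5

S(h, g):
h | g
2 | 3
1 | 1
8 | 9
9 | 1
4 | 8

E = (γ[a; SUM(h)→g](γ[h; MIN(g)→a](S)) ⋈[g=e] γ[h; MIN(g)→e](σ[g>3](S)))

Per-node cardinality:
  S → 5
  γ[h; MIN(g)→a](S) → 5
  γ[a; SUM(h)→g](γ[h; MIN(g)→a](S)) → 4
  S → 5
  σ[g>3](S) → 2
  γ[h; MIN(g)→e](σ[g>3](S)) → 2
  (γ[a; SUM(h)→g](γ[h; MIN(g)→a](S)) ⋈[g=e] γ[h; MIN(g)→e](σ[g>3](S))) → 1

|E| = 1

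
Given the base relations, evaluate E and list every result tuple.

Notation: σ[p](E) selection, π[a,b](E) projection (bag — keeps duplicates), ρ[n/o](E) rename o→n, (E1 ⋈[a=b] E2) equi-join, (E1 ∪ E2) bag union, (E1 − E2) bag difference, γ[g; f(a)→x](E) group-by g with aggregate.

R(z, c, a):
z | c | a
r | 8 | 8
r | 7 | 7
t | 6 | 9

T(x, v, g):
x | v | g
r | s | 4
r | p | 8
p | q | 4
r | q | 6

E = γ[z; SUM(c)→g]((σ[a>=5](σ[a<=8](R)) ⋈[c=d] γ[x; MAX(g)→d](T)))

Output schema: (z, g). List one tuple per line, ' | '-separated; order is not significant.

Stepwise |·|:
  R → 3
  σ[a<=8](R) → 2
  σ[a>=5](σ[a<=8](R)) → 2
  T → 4
  γ[x; MAX(g)→d](T) → 2
  (σ[a>=5](σ[a<=8](R)) ⋈[c=d] γ[x; MAX(g)→d](T)) → 1
  γ[z; SUM(c)→g]((σ[a>=5](σ[a<=8](R)) ⋈[c=d] γ[x; MAX(g)→d](T))) → 1

== RESULT ==
z | g
r | 8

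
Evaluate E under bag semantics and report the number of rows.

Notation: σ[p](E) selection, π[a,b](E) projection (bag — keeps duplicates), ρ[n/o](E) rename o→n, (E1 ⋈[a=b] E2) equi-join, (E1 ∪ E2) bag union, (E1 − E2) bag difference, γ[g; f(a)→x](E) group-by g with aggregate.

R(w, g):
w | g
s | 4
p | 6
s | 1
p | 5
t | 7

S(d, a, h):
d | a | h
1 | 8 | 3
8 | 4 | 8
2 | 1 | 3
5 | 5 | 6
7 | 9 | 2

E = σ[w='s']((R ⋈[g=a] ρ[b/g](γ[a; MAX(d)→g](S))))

Subexpression sizes:
  R → 5
  S → 5
  γ[a; MAX(d)→g](S) → 5
  ρ[b/g](γ[a; MAX(d)→g](S)) → 5
  (R ⋈[g=a] ρ[b/g](γ[a; MAX(d)→g](S))) → 3
  σ[w='s']((R ⋈[g=a] ρ[b/g](γ[a; MAX(d)→g](S)))) → 2

|E| = 2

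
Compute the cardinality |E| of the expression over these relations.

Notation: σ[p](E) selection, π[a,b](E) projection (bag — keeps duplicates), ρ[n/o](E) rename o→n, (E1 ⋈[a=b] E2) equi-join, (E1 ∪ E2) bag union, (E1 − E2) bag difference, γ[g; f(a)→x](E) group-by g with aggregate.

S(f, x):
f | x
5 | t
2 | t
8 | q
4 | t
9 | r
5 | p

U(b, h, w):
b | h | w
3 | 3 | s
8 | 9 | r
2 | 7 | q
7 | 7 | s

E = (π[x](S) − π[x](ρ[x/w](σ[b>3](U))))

Row counts bottom-up:
  S → 6
  π[x](S) → 6
  U → 4
  σ[b>3](U) → 2
  ρ[x/w](σ[b>3](U)) → 2
  π[x](ρ[x/w](σ[b>3](U))) → 2
  (π[x](S) − π[x](ρ[x/w](σ[b>3](U)))) → 5

|E| = 5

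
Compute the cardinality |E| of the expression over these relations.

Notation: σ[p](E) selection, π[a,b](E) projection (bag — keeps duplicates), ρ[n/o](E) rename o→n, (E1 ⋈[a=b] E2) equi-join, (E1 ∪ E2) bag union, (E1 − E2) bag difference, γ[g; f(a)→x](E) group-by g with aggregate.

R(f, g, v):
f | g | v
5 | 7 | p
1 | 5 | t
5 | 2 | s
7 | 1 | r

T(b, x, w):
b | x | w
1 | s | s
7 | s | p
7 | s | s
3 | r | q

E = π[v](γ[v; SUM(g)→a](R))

Per-node cardinality:
  R → 4
  γ[v; SUM(g)→a](R) → 4
  π[v](γ[v; SUM(g)→a](R)) → 4

|E| = 4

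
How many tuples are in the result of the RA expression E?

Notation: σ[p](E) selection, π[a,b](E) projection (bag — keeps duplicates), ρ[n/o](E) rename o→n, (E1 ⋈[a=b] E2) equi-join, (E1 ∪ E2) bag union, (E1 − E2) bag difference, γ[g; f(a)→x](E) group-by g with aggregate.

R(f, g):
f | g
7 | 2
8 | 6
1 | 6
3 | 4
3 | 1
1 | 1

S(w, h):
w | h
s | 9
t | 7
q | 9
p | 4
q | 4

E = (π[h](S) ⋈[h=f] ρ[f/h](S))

Row counts bottom-up:
  S → 5
  π[h](S) → 5
  S → 5
  ρ[f/h](S) → 5
  (π[h](S) ⋈[h=f] ρ[f/h](S)) → 9

|E| = 9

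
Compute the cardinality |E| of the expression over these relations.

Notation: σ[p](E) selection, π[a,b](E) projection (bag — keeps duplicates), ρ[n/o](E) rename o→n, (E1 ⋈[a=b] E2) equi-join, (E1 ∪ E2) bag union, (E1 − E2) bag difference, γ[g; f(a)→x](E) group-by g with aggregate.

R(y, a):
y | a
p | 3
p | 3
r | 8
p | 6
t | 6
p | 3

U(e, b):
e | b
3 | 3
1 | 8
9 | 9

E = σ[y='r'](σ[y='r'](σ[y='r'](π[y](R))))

Per-node cardinality:
  R → 6
  π[y](R) → 6
  σ[y='r'](π[y](R)) → 1
  σ[y='r'](σ[y='r'](π[y](R))) → 1
  σ[y='r'](σ[y='r'](σ[y='r'](π[y](R)))) → 1

|E| = 1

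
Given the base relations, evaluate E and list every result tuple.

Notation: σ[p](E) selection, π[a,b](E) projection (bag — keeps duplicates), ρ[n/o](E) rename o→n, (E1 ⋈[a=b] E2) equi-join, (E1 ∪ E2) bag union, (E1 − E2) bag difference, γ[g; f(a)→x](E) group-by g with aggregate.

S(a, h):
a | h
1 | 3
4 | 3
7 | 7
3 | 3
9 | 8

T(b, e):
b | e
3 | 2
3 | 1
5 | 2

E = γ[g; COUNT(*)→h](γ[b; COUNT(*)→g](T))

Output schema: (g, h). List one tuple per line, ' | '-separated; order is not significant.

Row counts bottom-up:
  T → 3
  γ[b; COUNT(*)→g](T) → 2
  γ[g; COUNT(*)→h](γ[b; COUNT(*)→g](T)) → 2

== RESULT ==
g | h
1 | 1
2 | 1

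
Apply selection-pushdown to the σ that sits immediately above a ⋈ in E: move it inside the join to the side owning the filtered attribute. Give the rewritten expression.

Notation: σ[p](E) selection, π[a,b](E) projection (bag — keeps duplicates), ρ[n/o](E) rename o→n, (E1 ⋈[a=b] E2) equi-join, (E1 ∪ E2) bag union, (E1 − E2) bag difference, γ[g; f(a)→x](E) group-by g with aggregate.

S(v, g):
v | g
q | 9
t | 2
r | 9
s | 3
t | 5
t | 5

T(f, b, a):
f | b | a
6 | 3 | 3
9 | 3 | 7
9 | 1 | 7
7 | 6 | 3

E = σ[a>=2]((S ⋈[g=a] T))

σ filters on a, owned by the right side.
E' = (S ⋈[g=a] σ[a>=2](T))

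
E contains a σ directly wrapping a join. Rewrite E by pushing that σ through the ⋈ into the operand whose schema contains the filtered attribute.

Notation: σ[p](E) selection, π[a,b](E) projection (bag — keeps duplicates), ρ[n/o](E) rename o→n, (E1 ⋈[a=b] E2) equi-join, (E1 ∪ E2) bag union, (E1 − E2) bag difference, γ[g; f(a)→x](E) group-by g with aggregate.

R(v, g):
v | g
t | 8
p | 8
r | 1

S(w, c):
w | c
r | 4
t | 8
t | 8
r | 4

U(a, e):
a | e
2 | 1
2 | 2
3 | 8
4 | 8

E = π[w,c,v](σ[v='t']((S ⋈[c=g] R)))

σ filters on v, owned by the right side.
E' = π[w,c,v]((S ⋈[c=g] σ[v='t'](R)))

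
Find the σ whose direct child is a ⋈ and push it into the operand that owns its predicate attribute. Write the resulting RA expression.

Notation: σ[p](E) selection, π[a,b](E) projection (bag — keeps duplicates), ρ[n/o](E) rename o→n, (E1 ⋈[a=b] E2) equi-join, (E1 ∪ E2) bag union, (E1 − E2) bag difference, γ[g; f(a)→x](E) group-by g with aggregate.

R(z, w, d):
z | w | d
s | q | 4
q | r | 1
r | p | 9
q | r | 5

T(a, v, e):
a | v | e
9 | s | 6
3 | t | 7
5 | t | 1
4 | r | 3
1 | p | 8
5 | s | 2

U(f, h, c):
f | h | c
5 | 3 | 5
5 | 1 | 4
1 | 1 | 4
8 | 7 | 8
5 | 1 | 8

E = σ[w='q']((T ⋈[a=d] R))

σ filters on w, owned by the right side.
E' = (T ⋈[a=d] σ[w='q'](R))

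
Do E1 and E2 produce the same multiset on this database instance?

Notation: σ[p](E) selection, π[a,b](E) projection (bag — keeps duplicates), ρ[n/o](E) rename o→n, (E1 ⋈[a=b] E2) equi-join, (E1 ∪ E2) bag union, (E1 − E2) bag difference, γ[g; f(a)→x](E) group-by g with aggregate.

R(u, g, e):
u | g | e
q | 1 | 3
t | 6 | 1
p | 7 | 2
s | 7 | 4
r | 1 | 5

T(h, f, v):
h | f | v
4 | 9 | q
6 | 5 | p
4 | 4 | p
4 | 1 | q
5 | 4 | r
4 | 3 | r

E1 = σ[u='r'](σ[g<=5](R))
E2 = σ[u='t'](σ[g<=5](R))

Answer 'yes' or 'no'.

E1 subexpression sizes:
  R → 5
  σ[g<=5](R) → 2
  σ[u='r'](σ[g<=5](R)) → 1
E2 subexpression sizes:
  R → 5
  σ[g<=5](R) → 2
  σ[u='t'](σ[g<=5](R)) → 0

E1 result:
u | g | e
r | 1 | 5
E2 result:
u | g | e
(0 rows)
Witness: ('r', 1, 5) appears 1× in E1 but 0× in E2.

no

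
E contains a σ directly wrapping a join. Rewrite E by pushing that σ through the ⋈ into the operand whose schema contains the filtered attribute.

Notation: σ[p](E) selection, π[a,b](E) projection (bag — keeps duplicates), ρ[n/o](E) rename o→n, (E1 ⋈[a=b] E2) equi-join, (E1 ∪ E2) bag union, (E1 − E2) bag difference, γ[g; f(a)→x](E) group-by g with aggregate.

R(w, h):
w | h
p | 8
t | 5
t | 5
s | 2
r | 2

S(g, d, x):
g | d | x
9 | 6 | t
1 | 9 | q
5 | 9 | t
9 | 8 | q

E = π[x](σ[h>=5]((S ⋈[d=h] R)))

σ filters on h, owned by the right side.
E' = π[x]((S ⋈[d=h] σ[h>=5](R)))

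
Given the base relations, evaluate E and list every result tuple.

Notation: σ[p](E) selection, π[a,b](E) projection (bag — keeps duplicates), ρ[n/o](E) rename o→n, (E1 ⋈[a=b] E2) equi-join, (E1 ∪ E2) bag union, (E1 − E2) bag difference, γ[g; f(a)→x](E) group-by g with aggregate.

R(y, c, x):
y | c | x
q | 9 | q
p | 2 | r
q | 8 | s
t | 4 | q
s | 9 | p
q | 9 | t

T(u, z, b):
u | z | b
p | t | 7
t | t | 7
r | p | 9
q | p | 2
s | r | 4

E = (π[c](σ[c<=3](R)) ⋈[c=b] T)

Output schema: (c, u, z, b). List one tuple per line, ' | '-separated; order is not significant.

Subexpression sizes:
  R → 6
  σ[c<=3](R) → 1
  π[c](σ[c<=3](R)) → 1
  T → 5
  (π[c](σ[c<=3](R)) ⋈[c=b] T) → 1

== RESULT ==
c | u | z | b
2 | q | p | 2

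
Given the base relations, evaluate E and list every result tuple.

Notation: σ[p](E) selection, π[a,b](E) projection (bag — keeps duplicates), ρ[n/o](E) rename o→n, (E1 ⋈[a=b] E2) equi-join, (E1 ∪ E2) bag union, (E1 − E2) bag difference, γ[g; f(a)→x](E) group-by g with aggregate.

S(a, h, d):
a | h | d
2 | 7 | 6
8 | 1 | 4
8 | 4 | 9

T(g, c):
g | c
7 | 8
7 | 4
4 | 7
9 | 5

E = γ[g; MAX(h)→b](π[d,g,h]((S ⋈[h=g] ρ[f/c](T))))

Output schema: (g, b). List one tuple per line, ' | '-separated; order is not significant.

Stepwise |·|:
  S → 3
  T → 4
  ρ[f/c](T) → 4
  (S ⋈[h=g] ρ[f/c](T)) → 3
  π[d,g,h]((S ⋈[h=g] ρ[f/c](T))) → 3
  γ[g; MAX(h)→b](π[d,g,h]((S ⋈[h=g] ρ[f/c](T)))) → 2

== RESULT ==
g | b
4 | 4
7 | 7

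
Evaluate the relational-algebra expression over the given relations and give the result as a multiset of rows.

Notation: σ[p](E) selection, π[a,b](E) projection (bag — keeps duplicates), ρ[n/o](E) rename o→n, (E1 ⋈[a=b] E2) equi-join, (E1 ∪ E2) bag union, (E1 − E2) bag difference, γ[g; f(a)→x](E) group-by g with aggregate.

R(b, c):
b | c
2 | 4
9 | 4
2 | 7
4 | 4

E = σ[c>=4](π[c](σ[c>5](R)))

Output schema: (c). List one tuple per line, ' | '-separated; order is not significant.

Subexpression sizes:
  R → 4
  σ[c>5](R) → 1
  π[c](σ[c>5](R)) → 1
  σ[c>=4](π[c](σ[c>5](R))) → 1

== RESULT ==
c
7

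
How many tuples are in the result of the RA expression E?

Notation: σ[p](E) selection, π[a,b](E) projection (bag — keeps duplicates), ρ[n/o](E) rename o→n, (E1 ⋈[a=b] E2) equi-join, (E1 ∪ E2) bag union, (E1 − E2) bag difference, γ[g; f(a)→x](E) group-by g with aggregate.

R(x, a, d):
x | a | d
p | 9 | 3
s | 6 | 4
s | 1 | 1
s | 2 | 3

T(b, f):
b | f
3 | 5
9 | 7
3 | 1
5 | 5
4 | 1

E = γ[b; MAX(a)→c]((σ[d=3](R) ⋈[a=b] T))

Subexpression sizes:
  R → 4
  σ[d=3](R) → 2
  T → 5
  (σ[d=3](R) ⋈[a=b] T) → 1
  γ[b; MAX(a)→c]((σ[d=3](R) ⋈[a=b] T)) → 1

|E| = 1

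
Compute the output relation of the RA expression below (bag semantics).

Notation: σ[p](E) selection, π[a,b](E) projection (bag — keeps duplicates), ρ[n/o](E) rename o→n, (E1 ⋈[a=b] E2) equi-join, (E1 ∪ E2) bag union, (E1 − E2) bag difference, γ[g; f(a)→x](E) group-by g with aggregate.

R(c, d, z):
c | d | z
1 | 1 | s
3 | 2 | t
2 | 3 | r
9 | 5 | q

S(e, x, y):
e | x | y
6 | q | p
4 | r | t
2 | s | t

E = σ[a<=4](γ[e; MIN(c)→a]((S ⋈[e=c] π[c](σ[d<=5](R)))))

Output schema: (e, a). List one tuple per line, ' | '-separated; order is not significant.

Row counts bottom-up:
  S → 3
  R → 4
  σ[d<=5](R) → 4
  π[c](σ[d<=5](R)) → 4
  (S ⋈[e=c] π[c](σ[d<=5](R))) → 1
  γ[e; MIN(c)→a]((S ⋈[e=c] π[c](σ[d<=5](R)))) → 1
  σ[a<=4](γ[e; MIN(c)→a]((S ⋈[e=c] π[c](σ[d<=5](R))))) → 1

== RESULT ==
e | a
2 | 2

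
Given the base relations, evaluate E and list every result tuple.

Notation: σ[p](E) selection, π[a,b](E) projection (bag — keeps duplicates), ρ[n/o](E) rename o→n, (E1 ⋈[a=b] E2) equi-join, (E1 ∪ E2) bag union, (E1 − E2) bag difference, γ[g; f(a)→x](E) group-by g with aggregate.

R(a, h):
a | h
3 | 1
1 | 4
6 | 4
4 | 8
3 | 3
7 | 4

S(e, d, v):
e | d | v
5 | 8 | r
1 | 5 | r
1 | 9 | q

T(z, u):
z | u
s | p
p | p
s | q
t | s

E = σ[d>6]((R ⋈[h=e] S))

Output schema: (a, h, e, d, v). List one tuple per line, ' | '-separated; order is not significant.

Subexpression sizes:
  R → 6
  S → 3
  (R ⋈[h=e] S) → 2
  σ[d>6]((R ⋈[h=e] S)) → 1

== RESULT ==
a | h | e | d | v
3 | 1 | 1 | 9 | q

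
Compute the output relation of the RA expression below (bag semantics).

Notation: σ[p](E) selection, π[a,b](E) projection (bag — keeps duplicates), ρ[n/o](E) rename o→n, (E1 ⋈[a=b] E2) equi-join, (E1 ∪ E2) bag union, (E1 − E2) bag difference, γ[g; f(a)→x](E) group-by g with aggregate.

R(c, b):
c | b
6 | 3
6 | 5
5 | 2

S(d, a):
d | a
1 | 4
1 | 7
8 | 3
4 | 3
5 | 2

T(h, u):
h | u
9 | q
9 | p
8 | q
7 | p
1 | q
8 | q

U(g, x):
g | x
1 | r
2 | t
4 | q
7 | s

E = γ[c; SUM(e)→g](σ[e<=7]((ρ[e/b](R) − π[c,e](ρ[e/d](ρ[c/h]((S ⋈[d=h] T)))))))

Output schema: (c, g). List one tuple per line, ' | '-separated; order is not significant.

Stepwise |·|:
  R → 3
  ρ[e/b](R) → 3
  S → 5
  T → 6
  (S ⋈[d=h] T) → 4
  ρ[c/h]((S ⋈[d=h] T)) → 4
  ρ[e/d](ρ[c/h]((S ⋈[d=h] T))) → 4
  π[c,e](ρ[e/d](ρ[c/h]((S ⋈[d=h] T)))) → 4
  (ρ[e/b](R) − π[c,e](ρ[e/d](ρ[c/h]((S ⋈[d=h] T))))) → 3
  σ[e<=7]((ρ[e/b](R) − π[c,e](ρ[e/d](ρ[c/h]((S ⋈[d=h] T)))))) → 3
  γ[c; SUM(e)→g](σ[e<=7]((ρ[e/b](R) − π[c,e](ρ[e/d](ρ[c/h]((S ⋈[d=h] T))))))) → 2

== RESULT ==
c | g
5 | 2
6 | 8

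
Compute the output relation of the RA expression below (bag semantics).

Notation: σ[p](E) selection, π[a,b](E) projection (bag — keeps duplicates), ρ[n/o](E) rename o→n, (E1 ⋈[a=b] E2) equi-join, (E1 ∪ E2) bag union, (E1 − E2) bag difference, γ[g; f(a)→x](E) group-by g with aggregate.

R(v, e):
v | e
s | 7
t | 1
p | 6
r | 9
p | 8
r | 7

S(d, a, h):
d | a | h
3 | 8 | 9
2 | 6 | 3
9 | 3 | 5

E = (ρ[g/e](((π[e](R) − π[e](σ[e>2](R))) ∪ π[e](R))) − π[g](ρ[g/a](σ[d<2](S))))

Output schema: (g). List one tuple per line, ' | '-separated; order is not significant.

Subexpression sizes:
  R → 6
  π[e](R) → 6
  R → 6
  σ[e>2](R) → 5
  π[e](σ[e>2](R)) → 5
  (π[e](R) − π[e](σ[e>2](R))) → 1
  R → 6
  π[e](R) → 6
  ((π[e](R) − π[e](σ[e>2](R))) ∪ π[e](R)) → 7
  ρ[g/e](((π[e](R) − π[e](σ[e>2](R))) ∪ π[e](R))) → 7
  S → 3
  σ[d<2](S) → 0
  ρ[g/a](σ[d<2](S)) → 0
  π[g](ρ[g/a](σ[d<2](S))) → 0
  (ρ[g/e](((π[e](R) − π[e](σ[e>2](R))) ∪ π[e](R))) − π[g](ρ[g/a](σ[d<2](S)))) → 7

== RESULT ==
g
1
1
6
7
7
8
9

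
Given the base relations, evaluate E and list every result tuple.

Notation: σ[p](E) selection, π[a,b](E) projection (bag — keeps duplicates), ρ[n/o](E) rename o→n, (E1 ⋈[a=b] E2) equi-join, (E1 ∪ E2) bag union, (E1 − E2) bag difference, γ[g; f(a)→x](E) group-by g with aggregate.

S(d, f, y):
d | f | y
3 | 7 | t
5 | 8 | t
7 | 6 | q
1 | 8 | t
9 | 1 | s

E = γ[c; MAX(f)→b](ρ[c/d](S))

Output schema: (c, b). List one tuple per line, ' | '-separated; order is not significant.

Subexpression sizes:
  S → 5
  ρ[c/d](S) → 5
  γ[c; MAX(f)→b](ρ[c/d](S)) → 5

== RESULT ==
c | b
1 | 8
3 | 7
5 | 8
7 | 6
9 | 1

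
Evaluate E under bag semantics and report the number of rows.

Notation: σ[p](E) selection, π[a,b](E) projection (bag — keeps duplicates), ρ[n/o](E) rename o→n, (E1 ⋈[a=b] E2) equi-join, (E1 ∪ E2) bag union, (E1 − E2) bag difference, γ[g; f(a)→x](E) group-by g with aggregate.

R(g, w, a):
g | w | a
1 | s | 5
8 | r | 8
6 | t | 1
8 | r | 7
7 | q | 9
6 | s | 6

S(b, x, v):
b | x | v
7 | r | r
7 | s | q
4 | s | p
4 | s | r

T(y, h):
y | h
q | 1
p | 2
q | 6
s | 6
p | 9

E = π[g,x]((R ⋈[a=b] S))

Row counts bottom-up:
  R → 6
  S → 4
  (R ⋈[a=b] S) → 2
  π[g,x]((R ⋈[a=b] S)) → 2

|E| = 2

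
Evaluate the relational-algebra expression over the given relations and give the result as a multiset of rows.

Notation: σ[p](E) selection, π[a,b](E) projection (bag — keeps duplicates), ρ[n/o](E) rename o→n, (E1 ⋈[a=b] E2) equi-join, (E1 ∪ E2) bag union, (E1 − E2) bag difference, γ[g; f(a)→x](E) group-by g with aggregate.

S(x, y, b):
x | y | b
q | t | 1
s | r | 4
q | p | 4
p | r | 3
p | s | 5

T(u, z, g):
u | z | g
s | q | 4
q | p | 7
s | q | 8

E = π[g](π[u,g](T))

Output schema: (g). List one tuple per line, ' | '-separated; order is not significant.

Per-node cardinality:
  T → 3
  π[u,g](T) → 3
  π[g](π[u,g](T)) → 3

== RESULT ==
g
4
7
8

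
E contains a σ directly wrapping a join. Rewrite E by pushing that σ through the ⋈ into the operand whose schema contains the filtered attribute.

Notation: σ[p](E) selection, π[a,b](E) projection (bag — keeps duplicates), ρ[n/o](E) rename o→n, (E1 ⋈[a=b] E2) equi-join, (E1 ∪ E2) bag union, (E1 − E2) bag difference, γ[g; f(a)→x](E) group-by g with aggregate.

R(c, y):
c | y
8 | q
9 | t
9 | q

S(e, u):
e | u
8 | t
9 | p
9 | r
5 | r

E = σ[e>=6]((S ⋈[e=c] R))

σ filters on e, owned by the left side.
E' = (σ[e>=6](S) ⋈[e=c] R)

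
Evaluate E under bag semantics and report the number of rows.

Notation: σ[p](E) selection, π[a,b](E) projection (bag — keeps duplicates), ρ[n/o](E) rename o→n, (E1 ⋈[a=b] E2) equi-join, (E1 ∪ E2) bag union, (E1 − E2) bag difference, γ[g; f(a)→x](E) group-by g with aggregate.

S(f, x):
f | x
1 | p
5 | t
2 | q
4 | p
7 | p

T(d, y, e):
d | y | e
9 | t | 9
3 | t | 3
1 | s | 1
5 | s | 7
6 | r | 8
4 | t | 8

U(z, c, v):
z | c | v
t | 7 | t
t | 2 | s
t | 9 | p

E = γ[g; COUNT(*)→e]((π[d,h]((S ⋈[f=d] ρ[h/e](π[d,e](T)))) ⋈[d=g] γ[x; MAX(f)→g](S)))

Per-node cardinality:
  S → 5
  T → 6
  π[d,e](T) → 6
  ρ[h/e](π[d,e](T)) → 6
  (S ⋈[f=d] ρ[h/e](π[d,e](T))) → 3
  π[d,h]((S ⋈[f=d] ρ[h/e](π[d,e](T)))) → 3
  S → 5
  γ[x; MAX(f)→g](S) → 3
  (π[d,h]((S ⋈[f=d] ρ[h/e](π[d,e](T)))) ⋈[d=g] γ[x; MAX(f)→g](S)) → 1
  γ[g; COUNT(*)→e]((π[d,h]((S ⋈[f=d] ρ[h/e](π[d,e](T)))) ⋈[d=g] γ[x; MAX(f)→g](S))) → 1

|E| = 1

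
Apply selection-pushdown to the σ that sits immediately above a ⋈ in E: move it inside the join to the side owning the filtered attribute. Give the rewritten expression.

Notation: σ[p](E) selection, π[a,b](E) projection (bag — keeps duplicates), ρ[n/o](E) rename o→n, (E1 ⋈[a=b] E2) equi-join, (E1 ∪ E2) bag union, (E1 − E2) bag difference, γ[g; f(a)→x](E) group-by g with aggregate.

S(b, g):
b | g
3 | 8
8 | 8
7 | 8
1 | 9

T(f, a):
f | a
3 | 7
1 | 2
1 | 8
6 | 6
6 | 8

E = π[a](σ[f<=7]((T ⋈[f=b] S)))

σ filters on f, owned by the left side.
E' = π[a]((σ[f<=7](T) ⋈[f=b] S))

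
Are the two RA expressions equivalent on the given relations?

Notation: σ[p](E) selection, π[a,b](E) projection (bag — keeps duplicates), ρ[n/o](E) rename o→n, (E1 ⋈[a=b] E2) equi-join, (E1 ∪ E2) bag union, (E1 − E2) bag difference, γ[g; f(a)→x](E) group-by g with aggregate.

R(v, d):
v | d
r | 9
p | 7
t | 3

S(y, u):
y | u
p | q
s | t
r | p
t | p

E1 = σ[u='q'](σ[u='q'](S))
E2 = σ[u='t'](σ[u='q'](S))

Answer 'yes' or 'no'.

E1 stepwise |·|:
  S → 4
  σ[u='q'](S) → 1
  σ[u='q'](σ[u='q'](S)) → 1
E2 stepwise |·|:
  S → 4
  σ[u='q'](S) → 1
  σ[u='t'](σ[u='q'](S)) → 0

E1 result:
y | u
p | q
E2 result:
y | u
(0 rows)
Witness: ('p', 'q') appears 1× in E1 but 0× in E2.

no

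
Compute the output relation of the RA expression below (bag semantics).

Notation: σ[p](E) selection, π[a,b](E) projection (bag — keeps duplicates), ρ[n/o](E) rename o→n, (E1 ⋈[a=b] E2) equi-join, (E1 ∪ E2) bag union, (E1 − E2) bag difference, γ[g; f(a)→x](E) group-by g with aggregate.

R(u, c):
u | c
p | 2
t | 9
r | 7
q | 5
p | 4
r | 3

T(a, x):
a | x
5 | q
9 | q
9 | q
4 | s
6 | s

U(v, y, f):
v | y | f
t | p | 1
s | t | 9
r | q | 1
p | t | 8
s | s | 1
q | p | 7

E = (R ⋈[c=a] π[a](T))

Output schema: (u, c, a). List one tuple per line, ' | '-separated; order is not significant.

Subexpression sizes:
  R → 6
  T → 5
  π[a](T) → 5
  (R ⋈[c=a] π[a](T)) → 4

== RESULT ==
u | c | a
p | 4 | 4
q | 5 | 5
t | 9 | 9
t | 9 | 9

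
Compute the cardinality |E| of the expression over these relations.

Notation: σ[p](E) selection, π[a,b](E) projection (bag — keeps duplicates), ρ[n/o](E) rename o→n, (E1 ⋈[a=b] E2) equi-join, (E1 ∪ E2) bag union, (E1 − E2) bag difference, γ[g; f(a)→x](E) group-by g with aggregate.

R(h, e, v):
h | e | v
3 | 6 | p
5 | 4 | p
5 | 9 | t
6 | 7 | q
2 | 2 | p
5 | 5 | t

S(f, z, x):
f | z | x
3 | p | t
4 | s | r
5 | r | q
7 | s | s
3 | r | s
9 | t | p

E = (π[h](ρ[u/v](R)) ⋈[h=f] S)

Per-node cardinality:
  R → 6
  ρ[u/v](R) → 6
  π[h](ρ[u/v](R)) → 6
  S → 6
  (π[h](ρ[u/v](R)) ⋈[h=f] S) → 5

|E| = 5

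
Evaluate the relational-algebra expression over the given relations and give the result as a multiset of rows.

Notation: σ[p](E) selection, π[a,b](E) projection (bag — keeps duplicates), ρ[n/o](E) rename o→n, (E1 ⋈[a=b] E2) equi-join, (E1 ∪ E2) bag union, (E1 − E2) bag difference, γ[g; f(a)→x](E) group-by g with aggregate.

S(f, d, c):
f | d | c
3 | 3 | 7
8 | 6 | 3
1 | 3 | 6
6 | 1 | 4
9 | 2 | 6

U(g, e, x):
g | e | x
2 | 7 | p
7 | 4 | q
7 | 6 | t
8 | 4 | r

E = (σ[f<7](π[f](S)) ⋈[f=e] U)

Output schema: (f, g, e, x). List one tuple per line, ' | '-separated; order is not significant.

Subexpression sizes:
  S → 5
  π[f](S) → 5
  σ[f<7](π[f](S)) → 3
  U → 4
  (σ[f<7](π[f](S)) ⋈[f=e] U) → 1

== RESULT ==
f | g | e | x
6 | 7 | 6 | t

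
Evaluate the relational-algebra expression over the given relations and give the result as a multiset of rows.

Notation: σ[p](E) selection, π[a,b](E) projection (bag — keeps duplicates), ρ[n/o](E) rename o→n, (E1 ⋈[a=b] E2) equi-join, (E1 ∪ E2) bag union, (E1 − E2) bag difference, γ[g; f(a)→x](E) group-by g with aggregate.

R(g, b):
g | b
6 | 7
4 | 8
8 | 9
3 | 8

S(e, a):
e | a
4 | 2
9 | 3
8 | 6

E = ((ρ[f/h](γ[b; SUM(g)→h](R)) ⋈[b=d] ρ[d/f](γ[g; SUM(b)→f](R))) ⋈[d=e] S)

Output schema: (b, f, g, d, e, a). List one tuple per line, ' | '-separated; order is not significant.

Per-node cardinality:
  R → 4
  γ[b; SUM(g)→h](R) → 3
  ρ[f/h](γ[b; SUM(g)→h](R)) → 3
  R → 4
  γ[g; SUM(b)→f](R) → 4
  ρ[d/f](γ[g; SUM(b)→f](R)) → 4
  (ρ[f/h](γ[b; SUM(g)→h](R)) ⋈[b=d] ρ[d/f](γ[g; SUM(b)→f](R))) → 4
  S → 3
  ((ρ[f/h](γ[b; SUM(g)→h](R)) ⋈[b=d] ρ[d/f](γ[g; SUM(b)→f](R))) ⋈[d=e] S) → 3

== RESULT ==
b | f | g | d | e | a
8 | 7 | 3 | 8 | 8 | 6
8 | 7 | 4 | 8 | 8 | 6
9 | 8 | 8 | 9 | 9 | 3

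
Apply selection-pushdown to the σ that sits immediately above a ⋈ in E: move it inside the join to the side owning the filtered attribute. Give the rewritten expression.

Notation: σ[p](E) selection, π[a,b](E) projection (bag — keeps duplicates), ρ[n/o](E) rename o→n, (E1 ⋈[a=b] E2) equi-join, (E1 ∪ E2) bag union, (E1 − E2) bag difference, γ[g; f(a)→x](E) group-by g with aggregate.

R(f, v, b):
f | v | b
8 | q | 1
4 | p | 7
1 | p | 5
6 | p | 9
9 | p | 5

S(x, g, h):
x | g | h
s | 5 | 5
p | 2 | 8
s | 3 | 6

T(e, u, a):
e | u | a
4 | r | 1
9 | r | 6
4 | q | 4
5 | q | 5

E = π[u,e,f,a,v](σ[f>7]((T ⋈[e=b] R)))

σ filters on f, owned by the right side.
E' = π[u,e,f,a,v]((T ⋈[e=b] σ[f>7](R)))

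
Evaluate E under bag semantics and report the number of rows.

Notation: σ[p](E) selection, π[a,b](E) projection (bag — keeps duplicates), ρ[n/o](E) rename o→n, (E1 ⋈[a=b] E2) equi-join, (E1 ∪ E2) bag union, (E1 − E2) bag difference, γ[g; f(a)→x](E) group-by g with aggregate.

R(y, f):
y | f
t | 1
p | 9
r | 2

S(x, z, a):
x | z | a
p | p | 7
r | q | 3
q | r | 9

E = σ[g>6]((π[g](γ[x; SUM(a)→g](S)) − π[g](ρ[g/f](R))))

Subexpression sizes:
  S → 3
  γ[x; SUM(a)→g](S) → 3
  π[g](γ[x; SUM(a)→g](S)) → 3
  R → 3
  ρ[g/f](R) → 3
  π[g](ρ[g/f](R)) → 3
  (π[g](γ[x; SUM(a)→g](S)) − π[g](ρ[g/f](R))) → 2
  σ[g>6]((π[g](γ[x; SUM(a)→g](S)) − π[g](ρ[g/f](R)))) → 1

|E| = 1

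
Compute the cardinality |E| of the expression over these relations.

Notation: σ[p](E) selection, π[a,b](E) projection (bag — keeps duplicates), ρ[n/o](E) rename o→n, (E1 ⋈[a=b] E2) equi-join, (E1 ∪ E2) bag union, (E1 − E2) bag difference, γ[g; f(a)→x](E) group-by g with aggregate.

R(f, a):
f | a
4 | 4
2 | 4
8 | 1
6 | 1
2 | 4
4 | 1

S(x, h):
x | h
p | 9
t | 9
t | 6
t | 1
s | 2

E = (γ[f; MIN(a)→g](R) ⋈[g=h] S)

Per-node cardinality:
  R → 6
  γ[f; MIN(a)→g](R) → 4
  S → 5
  (γ[f; MIN(a)→g](R) ⋈[g=h] S) → 3

|E| = 3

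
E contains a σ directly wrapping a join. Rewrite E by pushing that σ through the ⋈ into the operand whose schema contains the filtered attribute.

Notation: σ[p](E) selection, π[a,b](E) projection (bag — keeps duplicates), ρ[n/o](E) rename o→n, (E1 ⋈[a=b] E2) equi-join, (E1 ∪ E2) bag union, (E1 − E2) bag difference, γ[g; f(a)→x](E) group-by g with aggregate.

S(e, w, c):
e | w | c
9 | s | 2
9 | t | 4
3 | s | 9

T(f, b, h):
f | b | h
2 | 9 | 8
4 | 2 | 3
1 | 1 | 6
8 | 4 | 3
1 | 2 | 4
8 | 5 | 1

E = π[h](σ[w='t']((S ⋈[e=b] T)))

σ filters on w, owned by the left side.
E' = π[h]((σ[w='t'](S) ⋈[e=b] T))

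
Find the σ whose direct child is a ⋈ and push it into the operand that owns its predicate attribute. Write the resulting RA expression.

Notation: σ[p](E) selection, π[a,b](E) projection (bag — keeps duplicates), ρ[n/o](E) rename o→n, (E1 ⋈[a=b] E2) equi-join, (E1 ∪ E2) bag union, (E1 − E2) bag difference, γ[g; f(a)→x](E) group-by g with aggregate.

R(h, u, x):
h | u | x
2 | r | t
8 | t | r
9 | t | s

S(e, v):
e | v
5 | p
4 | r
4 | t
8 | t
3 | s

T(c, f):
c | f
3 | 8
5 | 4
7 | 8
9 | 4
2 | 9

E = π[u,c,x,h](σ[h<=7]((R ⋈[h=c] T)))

σ filters on h, owned by the left side.
E' = π[u,c,x,h]((σ[h<=7](R) ⋈[h=c] T))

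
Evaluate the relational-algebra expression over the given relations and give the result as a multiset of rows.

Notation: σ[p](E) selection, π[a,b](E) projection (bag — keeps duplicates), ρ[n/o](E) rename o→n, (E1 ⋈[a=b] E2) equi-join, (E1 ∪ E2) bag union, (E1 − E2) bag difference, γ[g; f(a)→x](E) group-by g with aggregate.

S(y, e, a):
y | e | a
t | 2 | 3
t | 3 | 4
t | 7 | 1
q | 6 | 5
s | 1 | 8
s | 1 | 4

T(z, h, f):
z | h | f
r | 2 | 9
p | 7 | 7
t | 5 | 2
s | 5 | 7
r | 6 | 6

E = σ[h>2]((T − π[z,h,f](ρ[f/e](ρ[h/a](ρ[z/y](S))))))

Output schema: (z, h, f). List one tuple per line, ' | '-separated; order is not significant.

Subexpression sizes:
  T → 5
  S → 6
  ρ[z/y](S) → 6
  ρ[h/a](ρ[z/y](S)) → 6
  ρ[f/e](ρ[h/a](ρ[z/y](S))) → 6
  π[z,h,f](ρ[f/e](ρ[h/a](ρ[z/y](S)))) → 6
  (T − π[z,h,f](ρ[f/e](ρ[h/a](ρ[z/y](S))))) → 5
  σ[h>2]((T − π[z,h,f](ρ[f/e](ρ[h/a](ρ[z/y](S)))))) → 4

== RESULT ==
z | h | f
p | 7 | 7
r | 6 | 6
s | 5 | 7
t | 5 | 2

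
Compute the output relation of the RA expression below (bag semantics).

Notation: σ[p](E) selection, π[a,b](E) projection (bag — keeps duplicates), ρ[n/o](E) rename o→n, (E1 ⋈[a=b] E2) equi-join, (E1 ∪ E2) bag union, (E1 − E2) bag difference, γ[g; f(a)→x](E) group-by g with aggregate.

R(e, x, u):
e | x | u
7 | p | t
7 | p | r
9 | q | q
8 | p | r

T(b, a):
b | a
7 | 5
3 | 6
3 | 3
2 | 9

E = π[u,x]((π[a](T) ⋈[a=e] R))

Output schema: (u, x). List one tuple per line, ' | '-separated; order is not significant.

Subexpression sizes:
  T → 4
  π[a](T) → 4
  R → 4
  (π[a](T) ⋈[a=e] R) → 1
  π[u,x]((π[a](T) ⋈[a=e] R)) → 1

== RESULT ==
u | x
q | q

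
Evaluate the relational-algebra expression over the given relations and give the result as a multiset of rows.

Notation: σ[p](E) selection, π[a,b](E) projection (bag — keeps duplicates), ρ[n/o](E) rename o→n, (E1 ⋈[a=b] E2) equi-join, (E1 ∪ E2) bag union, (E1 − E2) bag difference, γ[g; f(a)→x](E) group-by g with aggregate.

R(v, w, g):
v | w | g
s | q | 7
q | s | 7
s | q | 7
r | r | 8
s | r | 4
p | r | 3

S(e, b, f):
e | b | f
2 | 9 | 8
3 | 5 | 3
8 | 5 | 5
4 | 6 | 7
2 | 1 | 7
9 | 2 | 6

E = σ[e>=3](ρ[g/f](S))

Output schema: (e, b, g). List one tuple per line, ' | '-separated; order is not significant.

Subexpression sizes:
  S → 6
  ρ[g/f](S) → 6
  σ[e>=3](ρ[g/f](S)) → 4

== RESULT ==
e | b | g
3 | 5 | 3
4 | 6 | 7
8 | 5 | 5
9 | 2 | 6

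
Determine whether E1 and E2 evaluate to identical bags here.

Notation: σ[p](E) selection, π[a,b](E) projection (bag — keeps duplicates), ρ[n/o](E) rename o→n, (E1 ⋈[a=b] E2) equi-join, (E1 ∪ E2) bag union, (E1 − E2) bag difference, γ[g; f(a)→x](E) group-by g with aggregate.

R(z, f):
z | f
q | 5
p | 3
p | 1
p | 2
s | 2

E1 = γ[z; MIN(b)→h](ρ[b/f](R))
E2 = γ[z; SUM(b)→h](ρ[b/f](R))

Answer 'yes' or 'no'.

E1 row counts bottom-up:
  R → 5
  ρ[b/f](R) → 5
  γ[z; MIN(b)→h](ρ[b/f](R)) → 3
E2 row counts bottom-up:
  R → 5
  ρ[b/f](R) → 5
  γ[z; SUM(b)→h](ρ[b/f](R)) → 3

E1 result:
z | h
p | 1
q | 5
s | 2
E2 result:
z | h
p | 6
q | 5
s | 2
Witness: ('p', 6) appears 0× in E1 but 1× in E2.

no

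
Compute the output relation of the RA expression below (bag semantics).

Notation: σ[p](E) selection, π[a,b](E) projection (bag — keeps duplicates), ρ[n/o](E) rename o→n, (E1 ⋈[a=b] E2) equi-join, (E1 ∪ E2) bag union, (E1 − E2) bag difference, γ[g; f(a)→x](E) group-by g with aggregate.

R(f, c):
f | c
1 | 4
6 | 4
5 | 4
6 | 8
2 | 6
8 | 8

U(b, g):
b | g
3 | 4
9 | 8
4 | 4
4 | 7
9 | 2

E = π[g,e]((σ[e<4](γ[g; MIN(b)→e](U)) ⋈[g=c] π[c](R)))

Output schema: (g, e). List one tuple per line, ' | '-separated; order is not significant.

Per-node cardinality:
  U → 5
  γ[g; MIN(b)→e](U) → 4
  σ[e<4](γ[g; MIN(b)→e](U)) → 1
  R → 6
  π[c](R) → 6
  (σ[e<4](γ[g; MIN(b)→e](U)) ⋈[g=c] π[c](R)) → 3
  π[g,e]((σ[e<4](γ[g; MIN(b)→e](U)) ⋈[g=c] π[c](R))) → 3

== RESULT ==
g | e
4 | 3
4 | 3
4 | 3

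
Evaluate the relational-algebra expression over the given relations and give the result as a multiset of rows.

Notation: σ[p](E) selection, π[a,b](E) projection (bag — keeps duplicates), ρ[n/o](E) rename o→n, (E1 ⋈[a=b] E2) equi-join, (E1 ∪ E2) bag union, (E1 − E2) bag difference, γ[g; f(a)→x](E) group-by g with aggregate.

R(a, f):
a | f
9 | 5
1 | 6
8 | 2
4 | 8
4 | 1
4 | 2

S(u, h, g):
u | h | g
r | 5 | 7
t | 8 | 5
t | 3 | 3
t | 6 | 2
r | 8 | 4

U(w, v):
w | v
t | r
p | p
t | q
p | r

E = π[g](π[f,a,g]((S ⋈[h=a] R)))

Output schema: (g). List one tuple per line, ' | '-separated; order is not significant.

Per-node cardinality:
  S → 5
  R → 6
  (S ⋈[h=a] R) → 2
  π[f,a,g]((S ⋈[h=a] R)) → 2
  π[g](π[f,a,g]((S ⋈[h=a] R))) → 2

== RESULT ==
g
4
5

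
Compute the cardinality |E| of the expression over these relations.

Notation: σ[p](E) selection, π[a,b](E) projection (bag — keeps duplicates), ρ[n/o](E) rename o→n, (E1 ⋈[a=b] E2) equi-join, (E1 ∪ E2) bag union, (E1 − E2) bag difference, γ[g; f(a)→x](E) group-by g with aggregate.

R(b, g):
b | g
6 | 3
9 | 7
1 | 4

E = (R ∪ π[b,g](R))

Subexpression sizes:
  R → 3
  R → 3
  π[b,g](R) → 3
  (R ∪ π[b,g](R)) → 6

|E| = 6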